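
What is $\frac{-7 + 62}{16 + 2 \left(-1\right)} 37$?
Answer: $\frac{2035}{14} \approx 145.36$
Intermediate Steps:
$\frac{-7 + 62}{16 + 2 \left(-1\right)} 37 = \frac{55}{16 - 2} \cdot 37 = \frac{55}{14} \cdot 37 = \frac{2035}{14}$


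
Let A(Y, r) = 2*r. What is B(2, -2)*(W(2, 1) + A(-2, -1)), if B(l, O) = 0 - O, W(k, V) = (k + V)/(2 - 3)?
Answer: -10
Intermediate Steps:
W(k, V) = -V - k (W(k, V) = (V + k)/(-1) = (V + k)*(-1) = -V - k)
B(l, O) = -O
B(2, -2)*(W(2, 1) + A(-2, -1)) = (-1*(-2))*((-1*1 - 1*2) + 2*(-1)) = 2*((-1 - 2) - 2) = 2*(-3 - 2) = 2*(-5) = -10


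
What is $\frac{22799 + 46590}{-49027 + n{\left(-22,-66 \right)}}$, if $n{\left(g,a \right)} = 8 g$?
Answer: $- \frac{69389}{49203} \approx -1.4103$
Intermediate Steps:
$\frac{22799 + 46590}{-49027 + n{\left(-22,-66 \right)}} = \frac{22799 + 46590}{-49027 + 8 \left(-22\right)} = \frac{69389}{-49027 - 176} = \frac{69389}{-49203} = 69389 \left(- \frac{1}{49203}\right) = - \frac{69389}{49203}$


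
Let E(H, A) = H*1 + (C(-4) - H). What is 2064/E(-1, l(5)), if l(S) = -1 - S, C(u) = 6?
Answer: 344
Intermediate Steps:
E(H, A) = 6 (E(H, A) = H*1 + (6 - H) = H + (6 - H) = 6)
2064/E(-1, l(5)) = 2064/6 = 2064*(⅙) = 344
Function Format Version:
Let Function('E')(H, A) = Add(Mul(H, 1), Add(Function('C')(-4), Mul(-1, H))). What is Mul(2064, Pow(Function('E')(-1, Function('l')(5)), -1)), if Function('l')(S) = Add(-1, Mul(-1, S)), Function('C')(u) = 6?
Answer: 344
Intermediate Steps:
Function('E')(H, A) = 6 (Function('E')(H, A) = Add(Mul(H, 1), Add(6, Mul(-1, H))) = Add(H, Add(6, Mul(-1, H))) = 6)
Mul(2064, Pow(Function('E')(-1, Function('l')(5)), -1)) = Mul(2064, Pow(6, -1)) = Mul(2064, Rational(1, 6)) = 344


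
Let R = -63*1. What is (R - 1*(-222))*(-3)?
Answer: -477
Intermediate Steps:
R = -63
(R - 1*(-222))*(-3) = (-63 - 1*(-222))*(-3) = (-63 + 222)*(-3) = 159*(-3) = -477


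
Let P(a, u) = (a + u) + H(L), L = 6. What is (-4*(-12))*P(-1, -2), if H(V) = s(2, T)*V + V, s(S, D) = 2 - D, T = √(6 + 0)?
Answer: 720 - 288*√6 ≈ 14.547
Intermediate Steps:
T = √6 ≈ 2.4495
H(V) = V + V*(2 - √6) (H(V) = (2 - √6)*V + V = V*(2 - √6) + V = V + V*(2 - √6))
P(a, u) = 18 + a + u - 6*√6 (P(a, u) = (a + u) + 6*(3 - √6) = (a + u) + (18 - 6*√6) = 18 + a + u - 6*√6)
(-4*(-12))*P(-1, -2) = (-4*(-12))*(18 - 1 - 2 - 6*√6) = 48*(15 - 6*√6) = 720 - 288*√6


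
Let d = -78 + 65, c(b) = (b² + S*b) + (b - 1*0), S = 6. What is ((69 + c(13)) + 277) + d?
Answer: 593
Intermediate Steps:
c(b) = b² + 7*b (c(b) = (b² + 6*b) + (b - 1*0) = (b² + 6*b) + (b + 0) = (b² + 6*b) + b = b² + 7*b)
d = -13
((69 + c(13)) + 277) + d = ((69 + 13*(7 + 13)) + 277) - 13 = ((69 + 13*20) + 277) - 13 = ((69 + 260) + 277) - 13 = (329 + 277) - 13 = 606 - 13 = 593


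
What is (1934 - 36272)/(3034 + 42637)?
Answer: -34338/45671 ≈ -0.75186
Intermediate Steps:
(1934 - 36272)/(3034 + 42637) = -34338/45671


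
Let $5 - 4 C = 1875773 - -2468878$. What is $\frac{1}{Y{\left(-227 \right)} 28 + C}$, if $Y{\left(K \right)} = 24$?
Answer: $- \frac{2}{2170979} \approx -9.2124 \cdot 10^{-7}$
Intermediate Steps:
$C = - \frac{2172323}{2}$ ($C = \frac{5}{4} - \frac{1875773 - -2468878}{4} = \frac{5}{4} - \frac{1875773 + 2468878}{4} = \frac{5}{4} - \frac{4344651}{4} = - \frac{2172323}{2} \approx -1.0862 \cdot 10^{6}$)
$\frac{1}{Y{\left(-227 \right)} 28 + C} = \frac{1}{24 \cdot 28 - \frac{2172323}{2}} = \frac{1}{672 - \frac{2172323}{2}} = \frac{1}{- \frac{2170979}{2}} = - \frac{2}{2170979}$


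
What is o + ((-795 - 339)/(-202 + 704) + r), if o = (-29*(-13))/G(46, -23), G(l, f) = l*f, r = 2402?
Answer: 637175803/265558 ≈ 2399.4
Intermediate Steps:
G(l, f) = f*l
o = -377/1058 (o = (-29*(-13))/((-23*46)) = 377/(-1058) = 377*(-1/1058) = -377/1058 ≈ -0.35633)
o + ((-795 - 339)/(-202 + 704) + r) = -377/1058 + ((-795 - 339)/(-202 + 704) + 2402) = -377/1058 + (-1134/502 + 2402) = -377/1058 + (-1134*1/502 + 2402) = -377/1058 + (-567/251 + 2402) = -377/1058 + 602335/251 = 637175803/265558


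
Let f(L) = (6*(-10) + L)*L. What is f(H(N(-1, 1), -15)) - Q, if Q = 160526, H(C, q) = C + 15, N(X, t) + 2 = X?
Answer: -161102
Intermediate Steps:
N(X, t) = -2 + X
H(C, q) = 15 + C
f(L) = L*(-60 + L) (f(L) = (-60 + L)*L = L*(-60 + L))
f(H(N(-1, 1), -15)) - Q = (15 + (-2 - 1))*(-60 + (15 + (-2 - 1))) - 1*160526 = (15 - 3)*(-60 + (15 - 3)) - 160526 = 12*(-60 + 12) - 160526 = 12*(-48) - 160526 = -576 - 160526 = -161102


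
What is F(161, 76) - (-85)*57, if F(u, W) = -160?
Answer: 4685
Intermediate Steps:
F(161, 76) - (-85)*57 = -160 - (-85)*57 = -160 - 1*(-4845) = -160 + 4845 = 4685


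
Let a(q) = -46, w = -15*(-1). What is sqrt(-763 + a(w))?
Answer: I*sqrt(809) ≈ 28.443*I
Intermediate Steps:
w = 15
sqrt(-763 + a(w)) = sqrt(-763 - 46) = sqrt(-809) = I*sqrt(809)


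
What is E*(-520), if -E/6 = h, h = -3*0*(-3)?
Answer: 0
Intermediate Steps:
h = 0 (h = 0*(-3) = 0)
E = 0 (E = -6*0 = 0)
E*(-520) = 0*(-520) = 0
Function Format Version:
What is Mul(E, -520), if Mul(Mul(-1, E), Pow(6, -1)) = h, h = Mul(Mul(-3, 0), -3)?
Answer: 0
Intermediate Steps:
h = 0 (h = Mul(0, -3) = 0)
E = 0 (E = Mul(-6, 0) = 0)
Mul(E, -520) = Mul(0, -520) = 0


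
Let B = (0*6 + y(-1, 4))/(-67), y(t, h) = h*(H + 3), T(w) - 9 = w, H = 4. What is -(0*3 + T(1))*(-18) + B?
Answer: 12032/67 ≈ 179.58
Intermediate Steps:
T(w) = 9 + w
y(t, h) = 7*h (y(t, h) = h*(4 + 3) = h*7 = 7*h)
B = -28/67 (B = (0*6 + 7*4)/(-67) = (0 + 28)*(-1/67) = 28*(-1/67) = -28/67 ≈ -0.41791)
-(0*3 + T(1))*(-18) + B = -(0*3 + (9 + 1))*(-18) - 28/67 = -(0 + 10)*(-18) - 28/67 = -1*10*(-18) - 28/67 = -10*(-18) - 28/67 = 180 - 28/67 = 12032/67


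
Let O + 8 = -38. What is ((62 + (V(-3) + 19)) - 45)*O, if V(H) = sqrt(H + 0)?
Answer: -1656 - 46*I*sqrt(3) ≈ -1656.0 - 79.674*I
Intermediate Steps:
O = -46 (O = -8 - 38 = -46)
V(H) = sqrt(H)
((62 + (V(-3) + 19)) - 45)*O = ((62 + (sqrt(-3) + 19)) - 45)*(-46) = ((62 + (I*sqrt(3) + 19)) - 45)*(-46) = ((62 + (19 + I*sqrt(3))) - 45)*(-46) = ((81 + I*sqrt(3)) - 45)*(-46) = (36 + I*sqrt(3))*(-46) = -1656 - 46*I*sqrt(3)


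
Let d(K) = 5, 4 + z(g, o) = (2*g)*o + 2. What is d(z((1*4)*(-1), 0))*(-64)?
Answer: -320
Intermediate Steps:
z(g, o) = -2 + 2*g*o (z(g, o) = -4 + ((2*g)*o + 2) = -4 + (2*g*o + 2) = -4 + (2 + 2*g*o) = -2 + 2*g*o)
d(z((1*4)*(-1), 0))*(-64) = 5*(-64) = -320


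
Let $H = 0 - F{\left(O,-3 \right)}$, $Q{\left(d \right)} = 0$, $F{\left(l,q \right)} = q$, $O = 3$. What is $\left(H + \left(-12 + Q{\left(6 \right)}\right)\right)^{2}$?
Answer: $81$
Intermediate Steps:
$H = 3$ ($H = 0 - -3 = 0 + 3 = 3$)
$\left(H + \left(-12 + Q{\left(6 \right)}\right)\right)^{2} = \left(3 + \left(-12 + 0\right)\right)^{2} = \left(3 - 12\right)^{2} = \left(-9\right)^{2} = 81$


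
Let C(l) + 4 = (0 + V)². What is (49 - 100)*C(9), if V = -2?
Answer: 0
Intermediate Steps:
C(l) = 0 (C(l) = -4 + (0 - 2)² = -4 + (-2)² = -4 + 4 = 0)
(49 - 100)*C(9) = (49 - 100)*0 = -51*0 = 0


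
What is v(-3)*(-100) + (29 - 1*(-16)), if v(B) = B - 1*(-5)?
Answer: -155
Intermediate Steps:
v(B) = 5 + B (v(B) = B + 5 = 5 + B)
v(-3)*(-100) + (29 - 1*(-16)) = (5 - 3)*(-100) + (29 - 1*(-16)) = 2*(-100) + (29 + 16) = -200 + 45 = -155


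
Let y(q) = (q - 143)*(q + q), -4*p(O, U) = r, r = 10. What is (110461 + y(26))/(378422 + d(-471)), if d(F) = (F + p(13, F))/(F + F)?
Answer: 196646268/712947995 ≈ 0.27582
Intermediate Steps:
p(O, U) = -5/2 (p(O, U) = -¼*10 = -5/2)
y(q) = 2*q*(-143 + q) (y(q) = (-143 + q)*(2*q) = 2*q*(-143 + q))
d(F) = (-5/2 + F)/(2*F) (d(F) = (F - 5/2)/(F + F) = (-5/2 + F)/((2*F)) = (-5/2 + F)*(1/(2*F)) = (-5/2 + F)/(2*F))
(110461 + y(26))/(378422 + d(-471)) = (110461 + 2*26*(-143 + 26))/(378422 + (¼)*(-5 + 2*(-471))/(-471)) = (110461 + 2*26*(-117))/(378422 + (¼)*(-1/471)*(-5 - 942)) = (110461 - 6084)/(378422 + (¼)*(-1/471)*(-947)) = 104377/(378422 + 947/1884) = 104377/(712947995/1884) = 104377*(1884/712947995) = 196646268/712947995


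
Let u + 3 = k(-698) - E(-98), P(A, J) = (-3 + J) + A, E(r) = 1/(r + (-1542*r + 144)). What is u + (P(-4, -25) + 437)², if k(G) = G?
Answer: 24688382487/151162 ≈ 1.6332e+5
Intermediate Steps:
E(r) = 1/(144 - 1541*r) (E(r) = 1/(r + (144 - 1542*r)) = 1/(144 - 1541*r))
P(A, J) = -3 + A + J
u = -105964563/151162 (u = -3 + (-698 - (-1)/(-144 + 1541*(-98))) = -3 + (-698 - (-1)/(-144 - 151018)) = -3 + (-698 - (-1)/(-151162)) = -3 + (-698 - (-1)*(-1)/151162) = -3 + (-698 - 1*1/151162) = -3 + (-698 - 1/151162) = -3 - 105511077/151162 = -105964563/151162 ≈ -701.00)
u + (P(-4, -25) + 437)² = -105964563/151162 + ((-3 - 4 - 25) + 437)² = -105964563/151162 + (-32 + 437)² = -105964563/151162 + 405² = -105964563/151162 + 164025 = 24688382487/151162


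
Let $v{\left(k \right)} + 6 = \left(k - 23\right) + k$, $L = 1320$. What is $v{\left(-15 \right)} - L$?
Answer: $-1379$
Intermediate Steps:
$v{\left(k \right)} = -29 + 2 k$ ($v{\left(k \right)} = -6 + \left(\left(k - 23\right) + k\right) = -6 + \left(\left(-23 + k\right) + k\right) = -6 + \left(-23 + 2 k\right) = -29 + 2 k$)
$v{\left(-15 \right)} - L = \left(-29 + 2 \left(-15\right)\right) - 1320 = \left(-29 - 30\right) - 1320 = -59 - 1320 = -1379$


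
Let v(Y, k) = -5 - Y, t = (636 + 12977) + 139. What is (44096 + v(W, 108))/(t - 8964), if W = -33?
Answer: 3677/399 ≈ 9.2155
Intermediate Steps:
t = 13752 (t = 13613 + 139 = 13752)
(44096 + v(W, 108))/(t - 8964) = (44096 + (-5 - 1*(-33)))/(13752 - 8964) = (44096 + (-5 + 33))/4788 = (44096 + 28)*(1/4788) = 44124*(1/4788) = 3677/399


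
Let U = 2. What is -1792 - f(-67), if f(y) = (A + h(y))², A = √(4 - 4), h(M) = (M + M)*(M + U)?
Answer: -75865892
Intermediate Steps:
h(M) = 2*M*(2 + M) (h(M) = (M + M)*(M + 2) = (2*M)*(2 + M) = 2*M*(2 + M))
A = 0 (A = √0 = 0)
f(y) = 4*y²*(2 + y)² (f(y) = (0 + 2*y*(2 + y))² = (2*y*(2 + y))² = 4*y²*(2 + y)²)
-1792 - f(-67) = -1792 - 4*(-67)²*(2 - 67)² = -1792 - 4*4489*(-65)² = -1792 - 4*4489*4225 = -1792 - 1*75864100 = -1792 - 75864100 = -75865892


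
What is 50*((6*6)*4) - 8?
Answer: 7192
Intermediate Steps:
50*((6*6)*4) - 8 = 50*(36*4) - 8 = 50*144 - 8 = 7200 - 8 = 7192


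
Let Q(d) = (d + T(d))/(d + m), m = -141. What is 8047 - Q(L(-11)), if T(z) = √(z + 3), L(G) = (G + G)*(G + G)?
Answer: 2759637/343 - √487/343 ≈ 8045.5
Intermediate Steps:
L(G) = 4*G² (L(G) = (2*G)*(2*G) = 4*G²)
T(z) = √(3 + z)
Q(d) = (d + √(3 + d))/(-141 + d) (Q(d) = (d + √(3 + d))/(d - 141) = (d + √(3 + d))/(-141 + d))
8047 - Q(L(-11)) = 8047 - (4*(-11)² + √(3 + 4*(-11)²))/(-141 + 4*(-11)²) = 8047 - (4*121 + √(3 + 4*121))/(-141 + 4*121) = 8047 - (484 + √(3 + 484))/(-141 + 484) = 8047 - (484 + √487)/343 = 8047 - (484/343 + √487/343) = 8047 + (-484/343 - √487/343) = 2759637/343 - √487/343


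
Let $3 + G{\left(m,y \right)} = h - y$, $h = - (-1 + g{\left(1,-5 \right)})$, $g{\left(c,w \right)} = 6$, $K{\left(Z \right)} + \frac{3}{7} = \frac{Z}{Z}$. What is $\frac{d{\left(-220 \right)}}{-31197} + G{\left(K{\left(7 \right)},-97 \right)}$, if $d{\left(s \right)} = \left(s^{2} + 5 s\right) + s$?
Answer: $\frac{2729453}{31197} \approx 87.491$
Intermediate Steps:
$K{\left(Z \right)} = \frac{4}{7}$ ($K{\left(Z \right)} = - \frac{3}{7} + \frac{Z}{Z} = - \frac{3}{7} + 1 = \frac{4}{7}$)
$d{\left(s \right)} = s^{2} + 6 s$
$h = -5$ ($h = - (-1 + 6) = \left(-1\right) 5 = -5$)
$G{\left(m,y \right)} = -8 - y$ ($G{\left(m,y \right)} = -3 - \left(5 + y\right) = -8 - y$)
$\frac{d{\left(-220 \right)}}{-31197} + G{\left(K{\left(7 \right)},-97 \right)} = \frac{\left(-220\right) \left(6 - 220\right)}{-31197} - -89 = \left(-220\right) \left(-214\right) \left(- \frac{1}{31197}\right) + \left(-8 + 97\right) = 47080 \left(- \frac{1}{31197}\right) + 89 = - \frac{47080}{31197} + 89 = \frac{2729453}{31197}$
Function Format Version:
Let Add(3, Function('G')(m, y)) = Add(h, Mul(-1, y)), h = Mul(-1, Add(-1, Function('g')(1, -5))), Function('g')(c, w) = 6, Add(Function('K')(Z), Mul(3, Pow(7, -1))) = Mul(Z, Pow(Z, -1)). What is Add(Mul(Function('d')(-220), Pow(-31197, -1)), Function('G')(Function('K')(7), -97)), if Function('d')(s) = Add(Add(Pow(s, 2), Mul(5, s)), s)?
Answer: Rational(2729453, 31197) ≈ 87.491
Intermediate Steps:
Function('K')(Z) = Rational(4, 7) (Function('K')(Z) = Add(Rational(-3, 7), Mul(Z, Pow(Z, -1))) = Add(Rational(-3, 7), 1) = Rational(4, 7))
Function('d')(s) = Add(Pow(s, 2), Mul(6, s))
h = -5 (h = Mul(-1, Add(-1, 6)) = Mul(-1, 5) = -5)
Function('G')(m, y) = Add(-8, Mul(-1, y)) (Function('G')(m, y) = Add(-3, Add(-5, Mul(-1, y))) = Add(-8, Mul(-1, y)))
Add(Mul(Function('d')(-220), Pow(-31197, -1)), Function('G')(Function('K')(7), -97)) = Add(Mul(Mul(-220, Add(6, -220)), Pow(-31197, -1)), Add(-8, Mul(-1, -97))) = Add(Mul(Mul(-220, -214), Rational(-1, 31197)), Add(-8, 97)) = Add(Mul(47080, Rational(-1, 31197)), 89) = Add(Rational(-47080, 31197), 89) = Rational(2729453, 31197)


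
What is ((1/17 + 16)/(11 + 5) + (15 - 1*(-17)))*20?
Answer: 44885/68 ≈ 660.07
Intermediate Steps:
((1/17 + 16)/(11 + 5) + (15 - 1*(-17)))*20 = ((1/17 + 16)/16 + (15 + 17))*20 = ((273/17)*(1/16) + 32)*20 = (273/272 + 32)*20 = (8977/272)*20 = 44885/68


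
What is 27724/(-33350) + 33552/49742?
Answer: -2242138/14300825 ≈ -0.15678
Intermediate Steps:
27724/(-33350) + 33552/49742 = 27724*(-1/33350) + 33552*(1/49742) = -478/575 + 16776/24871 = -2242138/14300825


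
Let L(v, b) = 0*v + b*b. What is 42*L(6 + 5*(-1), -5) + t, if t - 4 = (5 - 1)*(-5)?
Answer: 1034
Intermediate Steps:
L(v, b) = b**2 (L(v, b) = 0 + b**2 = b**2)
t = -16 (t = 4 + (5 - 1)*(-5) = 4 + 4*(-5) = 4 - 20 = -16)
42*L(6 + 5*(-1), -5) + t = 42*(-5)**2 - 16 = 42*25 - 16 = 1050 - 16 = 1034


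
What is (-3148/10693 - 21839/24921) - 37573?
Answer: -10012774521704/266480253 ≈ -37574.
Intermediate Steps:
(-3148/10693 - 21839/24921) - 37573 = -311975735/266480253 - 37573 = -10012774521704/266480253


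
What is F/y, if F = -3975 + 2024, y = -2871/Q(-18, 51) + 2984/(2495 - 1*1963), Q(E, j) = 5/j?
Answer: 1297415/19470263 ≈ 0.066636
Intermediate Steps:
y = -19470263/665 (y = -2871/(5/51) + 2984/(2495 - 1*1963) = -2871/(5*(1/51)) + 2984/(2495 - 1963) = -2871/5/51 + 2984/532 = -2871*51/5 + 2984*(1/532) = -146421/5 + 746/133 = -19470263/665 ≈ -29279.)
F = -1951
F/y = -1951/(-19470263/665) = -1951*(-665/19470263) = 1297415/19470263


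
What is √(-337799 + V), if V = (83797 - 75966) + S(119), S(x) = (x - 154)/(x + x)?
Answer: I*√381443178/34 ≈ 574.43*I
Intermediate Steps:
S(x) = (-154 + x)/(2*x) (S(x) = (-154 + x)/((2*x)) = (-154 + x)*(1/(2*x)) = (-154 + x)/(2*x))
V = 266249/34 (V = (83797 - 75966) + (½)*(-154 + 119)/119 = 7831 + (½)*(1/119)*(-35) = 7831 - 5/34 = 266249/34 ≈ 7830.9)
√(-337799 + V) = √(-337799 + 266249/34) = √(-11218917/34) = I*√381443178/34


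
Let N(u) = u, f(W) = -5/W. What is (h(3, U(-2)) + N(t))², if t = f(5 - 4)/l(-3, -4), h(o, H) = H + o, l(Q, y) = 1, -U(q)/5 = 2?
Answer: 144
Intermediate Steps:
U(q) = -10 (U(q) = -5*2 = -10)
t = -5 (t = -5/(5 - 4)/1 = -5/1*1 = -5*1*1 = -5*1 = -5)
(h(3, U(-2)) + N(t))² = ((-10 + 3) - 5)² = (-7 - 5)² = (-12)² = 144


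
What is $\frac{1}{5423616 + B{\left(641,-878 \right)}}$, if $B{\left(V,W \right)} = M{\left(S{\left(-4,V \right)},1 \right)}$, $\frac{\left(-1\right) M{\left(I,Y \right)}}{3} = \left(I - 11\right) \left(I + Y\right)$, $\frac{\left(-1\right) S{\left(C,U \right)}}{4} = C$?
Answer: $\frac{1}{5423361} \approx 1.8439 \cdot 10^{-7}$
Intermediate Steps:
$S{\left(C,U \right)} = - 4 C$
$M{\left(I,Y \right)} = - 3 \left(-11 + I\right) \left(I + Y\right)$ ($M{\left(I,Y \right)} = - 3 \left(I - 11\right) \left(I + Y\right) = - 3 \left(-11 + I\right) \left(I + Y\right)$)
$B{\left(V,W \right)} = -255$ ($B{\left(V,W \right)} = - 3 \left(\left(-4\right) \left(-4\right)\right)^{2} + 33 \left(\left(-4\right) \left(-4\right)\right) + 33 \cdot 1 - 3 \left(\left(-4\right) \left(-4\right)\right) 1 = - 3 \cdot 16^{2} + 33 \cdot 16 + 33 - 48 \cdot 1 = \left(-3\right) 256 + 528 + 33 - 48 = -768 + 528 + 33 - 48 = -255$)
$\frac{1}{5423616 + B{\left(641,-878 \right)}} = \frac{1}{5423616 - 255} = \frac{1}{5423361}$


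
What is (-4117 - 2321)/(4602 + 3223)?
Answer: -6438/7825 ≈ -0.82275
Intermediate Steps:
(-4117 - 2321)/(4602 + 3223) = -6438/7825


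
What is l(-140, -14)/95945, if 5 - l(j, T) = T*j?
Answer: -391/19189 ≈ -0.020376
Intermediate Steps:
l(j, T) = 5 - T*j
l(-140, -14)/95945 = (5 - 1*(-14)*(-140))/95945 = (5 - 1960)*(1/95945) = -1955*1/95945 = -391/19189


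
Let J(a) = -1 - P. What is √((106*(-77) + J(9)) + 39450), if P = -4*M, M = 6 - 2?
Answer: √31303 ≈ 176.93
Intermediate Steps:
M = 4
P = -16 (P = -4*4 = -16)
J(a) = 15 (J(a) = -1 - 1*(-16) = -1 + 16 = 15)
√((106*(-77) + J(9)) + 39450) = √((106*(-77) + 15) + 39450) = √((-8162 + 15) + 39450) = √(-8147 + 39450) = √31303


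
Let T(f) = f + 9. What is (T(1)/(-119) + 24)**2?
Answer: 8099716/14161 ≈ 571.97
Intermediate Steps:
T(f) = 9 + f
(T(1)/(-119) + 24)**2 = ((9 + 1)/(-119) + 24)**2 = (10*(-1/119) + 24)**2 = (-10/119 + 24)**2 = (2846/119)**2 = 8099716/14161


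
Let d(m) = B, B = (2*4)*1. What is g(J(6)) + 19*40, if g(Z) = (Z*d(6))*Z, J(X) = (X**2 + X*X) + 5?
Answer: 48192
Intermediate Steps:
J(X) = 5 + 2*X**2 (J(X) = (X**2 + X**2) + 5 = 2*X**2 + 5 = 5 + 2*X**2)
B = 8 (B = 8*1 = 8)
d(m) = 8
g(Z) = 8*Z**2 (g(Z) = (Z*8)*Z = (8*Z)*Z = 8*Z**2)
g(J(6)) + 19*40 = 8*(5 + 2*6**2)**2 + 19*40 = 8*(5 + 2*36)**2 + 760 = 8*(5 + 72)**2 + 760 = 8*77**2 + 760 = 8*5929 + 760 = 47432 + 760 = 48192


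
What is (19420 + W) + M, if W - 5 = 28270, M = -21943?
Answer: 25752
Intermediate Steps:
W = 28275 (W = 5 + 28270 = 28275)
(19420 + W) + M = (19420 + 28275) - 21943 = 47695 - 21943 = 25752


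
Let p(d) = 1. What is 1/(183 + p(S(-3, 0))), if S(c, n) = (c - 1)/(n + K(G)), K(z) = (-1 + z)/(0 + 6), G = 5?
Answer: 1/184 ≈ 0.0054348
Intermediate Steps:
K(z) = -⅙ + z/6 (K(z) = (-1 + z)/6 = (-1 + z)*(⅙) = -⅙ + z/6)
S(c, n) = (-1 + c)/(⅔ + n) (S(c, n) = (c - 1)/(n + (-⅙ + (⅙)*5)) = (-1 + c)/(n + (-⅙ + ⅚)) = (-1 + c)/(n + ⅔) = (-1 + c)/(⅔ + n))
1/(183 + p(S(-3, 0))) = 1/(183 + 1) = 1/184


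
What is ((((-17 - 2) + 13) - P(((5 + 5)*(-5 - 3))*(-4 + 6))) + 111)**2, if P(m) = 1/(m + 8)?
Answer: 254753521/23104 ≈ 11026.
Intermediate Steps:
P(m) = 1/(8 + m)
((((-17 - 2) + 13) - P(((5 + 5)*(-5 - 3))*(-4 + 6))) + 111)**2 = ((((-17 - 2) + 13) - 1/(8 + ((5 + 5)*(-5 - 3))*(-4 + 6))) + 111)**2 = (((-19 + 13) - 1/(8 + (10*(-8))*2)) + 111)**2 = ((-6 - 1/(8 - 80*2)) + 111)**2 = ((-6 - 1/(8 - 160)) + 111)**2 = ((-6 - 1/(-152)) + 111)**2 = ((-6 - 1*(-1/152)) + 111)**2 = ((-6 + 1/152) + 111)**2 = (-911/152 + 111)**2 = (15961/152)**2 = 254753521/23104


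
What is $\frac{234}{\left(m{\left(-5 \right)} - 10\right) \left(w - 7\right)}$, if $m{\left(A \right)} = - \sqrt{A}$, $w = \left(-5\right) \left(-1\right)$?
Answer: $\frac{78}{7} - \frac{39 i \sqrt{5}}{35} \approx 11.143 - 2.4916 i$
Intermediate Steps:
$w = 5$
$\frac{234}{\left(m{\left(-5 \right)} - 10\right) \left(w - 7\right)} = \frac{234}{\left(- \sqrt{-5} - 10\right) \left(5 - 7\right)} = \frac{234}{\left(- i \sqrt{5} - 10\right) \left(-2\right)} = \frac{234}{\left(-10 - i \sqrt{5}\right) \left(-2\right)} = \frac{234}{20 + 2 i \sqrt{5}}$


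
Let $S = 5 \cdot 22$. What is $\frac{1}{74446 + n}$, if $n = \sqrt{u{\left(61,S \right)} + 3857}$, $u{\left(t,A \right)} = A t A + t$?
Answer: $\frac{37223}{2770732449} - \frac{\sqrt{742018}}{5541464898} \approx 1.3279 \cdot 10^{-5}$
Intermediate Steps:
$S = 110$
$u{\left(t,A \right)} = t + t A^{2}$ ($u{\left(t,A \right)} = t A^{2} + t = t + t A^{2}$)
$n = \sqrt{742018}$ ($n = \sqrt{61 \left(1 + 110^{2}\right) + 3857} = \sqrt{61 \left(1 + 12100\right) + 3857} = \sqrt{61 \cdot 12101 + 3857} = \sqrt{738161 + 3857} = \sqrt{742018} \approx 861.4$)
$\frac{1}{74446 + n} = \frac{1}{74446 + \sqrt{742018}}$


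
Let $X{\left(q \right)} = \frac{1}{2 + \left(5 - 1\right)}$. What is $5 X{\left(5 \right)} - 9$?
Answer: $- \frac{49}{6} \approx -8.1667$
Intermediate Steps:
$X{\left(q \right)} = \frac{1}{6}$ ($X{\left(q \right)} = \frac{1}{2 + \left(5 - 1\right)} = \frac{1}{2 + 4} = \frac{1}{6}$)
$5 X{\left(5 \right)} - 9 = 5 \cdot \frac{1}{6} - 9 = \frac{5}{6} - 9 = - \frac{49}{6}$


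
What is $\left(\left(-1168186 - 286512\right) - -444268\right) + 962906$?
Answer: $-47524$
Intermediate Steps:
$\left(\left(-1168186 - 286512\right) - -444268\right) + 962906 = \left(-1454698 + \left(-360197 + 804465\right)\right) + 962906 = \left(-1454698 + 444268\right) + 962906 = -1010430 + 962906 = -47524$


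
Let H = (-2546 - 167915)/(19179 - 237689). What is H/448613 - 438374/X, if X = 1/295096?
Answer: -12680935175240147693059/98026426630 ≈ -1.2936e+11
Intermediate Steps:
X = 1/295096 ≈ 3.3887e-6
H = 170461/218510 (H = -170461/(-218510) = -170461*(-1/218510) = 170461/218510 ≈ 0.78011)
H/448613 - 438374/X = (170461/218510)/448613 - 438374/1/295096 = (170461/218510)*(1/448613) - 438374*295096 = 170461/98026426630 - 129362413904 = -12680935175240147693059/98026426630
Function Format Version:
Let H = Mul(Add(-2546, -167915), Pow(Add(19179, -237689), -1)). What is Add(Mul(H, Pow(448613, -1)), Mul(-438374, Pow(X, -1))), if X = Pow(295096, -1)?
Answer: Rational(-12680935175240147693059, 98026426630) ≈ -1.2936e+11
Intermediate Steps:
X = Rational(1, 295096) ≈ 3.3887e-6
H = Rational(170461, 218510) (H = Mul(-170461, Pow(-218510, -1)) = Mul(-170461, Rational(-1, 218510)) = Rational(170461, 218510) ≈ 0.78011)
Add(Mul(H, Pow(448613, -1)), Mul(-438374, Pow(X, -1))) = Add(Mul(Rational(170461, 218510), Pow(448613, -1)), Mul(-438374, Pow(Rational(1, 295096), -1))) = Add(Mul(Rational(170461, 218510), Rational(1, 448613)), Mul(-438374, 295096)) = Add(Rational(170461, 98026426630), -129362413904) = Rational(-12680935175240147693059, 98026426630)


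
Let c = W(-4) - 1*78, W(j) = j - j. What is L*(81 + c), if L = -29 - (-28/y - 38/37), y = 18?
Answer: -8797/111 ≈ -79.252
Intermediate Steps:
L = -8797/333 (L = -29 - (-28/18 - 38/37) = -29 - (-28*1/18 - 38*1/37) = -29 - (-14/9 - 38/37) = -29 - 1*(-860/333) = -29 + 860/333 = -8797/333 ≈ -26.417)
W(j) = 0
c = -78 (c = 0 - 1*78 = 0 - 78 = -78)
L*(81 + c) = -8797*(81 - 78)/333 = -8797/333*3 = -8797/111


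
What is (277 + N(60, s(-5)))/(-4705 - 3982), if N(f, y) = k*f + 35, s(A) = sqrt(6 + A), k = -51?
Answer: 2748/8687 ≈ 0.31633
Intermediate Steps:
N(f, y) = 35 - 51*f (N(f, y) = -51*f + 35 = 35 - 51*f)
(277 + N(60, s(-5)))/(-4705 - 3982) = (277 + (35 - 51*60))/(-4705 - 3982) = (277 + (35 - 3060))/(-8687) = (277 - 3025)*(-1/8687) = -2748*(-1/8687) = 2748/8687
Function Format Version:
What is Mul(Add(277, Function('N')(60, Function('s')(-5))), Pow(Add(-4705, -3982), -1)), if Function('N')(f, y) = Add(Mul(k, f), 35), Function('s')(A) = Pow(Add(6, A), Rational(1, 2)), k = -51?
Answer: Rational(2748, 8687) ≈ 0.31633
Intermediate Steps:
Function('N')(f, y) = Add(35, Mul(-51, f)) (Function('N')(f, y) = Add(Mul(-51, f), 35) = Add(35, Mul(-51, f)))
Mul(Add(277, Function('N')(60, Function('s')(-5))), Pow(Add(-4705, -3982), -1)) = Mul(Add(277, Add(35, Mul(-51, 60))), Pow(Add(-4705, -3982), -1)) = Mul(Add(277, Add(35, -3060)), Pow(-8687, -1)) = Mul(Add(277, -3025), Rational(-1, 8687)) = Mul(-2748, Rational(-1, 8687)) = Rational(2748, 8687)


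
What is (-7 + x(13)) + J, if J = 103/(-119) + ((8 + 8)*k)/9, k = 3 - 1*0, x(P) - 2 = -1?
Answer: -547/357 ≈ -1.5322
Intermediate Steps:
x(P) = 1 (x(P) = 2 - 1 = 1)
k = 3 (k = 3 + 0 = 3)
J = 1595/357 (J = 103/(-119) + ((8 + 8)*3)/9 = 103*(-1/119) + (16*3)*(1/9) = -103/119 + 48*(1/9) = -103/119 + 16/3 = 1595/357 ≈ 4.4678)
(-7 + x(13)) + J = (-7 + 1) + 1595/357 = -6 + 1595/357 = -547/357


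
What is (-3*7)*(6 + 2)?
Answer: -168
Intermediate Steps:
(-3*7)*(6 + 2) = -21*8 = -168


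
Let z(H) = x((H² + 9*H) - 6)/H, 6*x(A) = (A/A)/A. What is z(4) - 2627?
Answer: -2900207/1104 ≈ -2627.0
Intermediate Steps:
x(A) = 1/(6*A) (x(A) = ((A/A)/A)/6 = (1/A)/6 = 1/(6*A))
z(H) = 1/(6*H*(-6 + H² + 9*H)) (z(H) = (1/(6*((H² + 9*H) - 6)))/H = (1/(6*(-6 + H² + 9*H)))/H = 1/(6*H*(-6 + H² + 9*H)))
z(4) - 2627 = (⅙)/(4*(-6 + 4² + 9*4)) - 2627 = (⅙)*(¼)/(-6 + 16 + 36) - 2627 = (⅙)*(¼)/46 - 2627 = (⅙)*(¼)*(1/46) - 2627 = 1/1104 - 2627 = -2900207/1104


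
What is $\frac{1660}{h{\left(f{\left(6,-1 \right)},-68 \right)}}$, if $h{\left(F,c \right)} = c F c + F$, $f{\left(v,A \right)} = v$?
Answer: $\frac{166}{2775} \approx 0.05982$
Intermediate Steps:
$h{\left(F,c \right)} = F + F c^{2}$ ($h{\left(F,c \right)} = F c c + F = F c^{2} + F = F + F c^{2}$)
$\frac{1660}{h{\left(f{\left(6,-1 \right)},-68 \right)}} = \frac{1660}{6 \left(1 + \left(-68\right)^{2}\right)} = \frac{1660}{6 \left(1 + 4624\right)} = \frac{1660}{6 \cdot 4625} = \frac{1660}{27750} = 1660 \cdot \frac{1}{27750} = \frac{166}{2775}$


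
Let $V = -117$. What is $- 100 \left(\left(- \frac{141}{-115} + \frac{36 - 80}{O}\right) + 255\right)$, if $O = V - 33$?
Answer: $- \frac{1769984}{69} \approx -25652.0$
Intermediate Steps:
$O = -150$ ($O = -117 - 33 = -150$)
$- 100 \left(\left(- \frac{141}{-115} + \frac{36 - 80}{O}\right) + 255\right) = - 100 \left(\left(- \frac{141}{-115} + \frac{36 - 80}{-150}\right) + 255\right) = - 100 \left(\left(\left(-141\right) \left(- \frac{1}{115}\right) + \left(36 - 80\right) \left(- \frac{1}{150}\right)\right) + 255\right) = - 100 \left(\left(\frac{141}{115} - - \frac{22}{75}\right) + 255\right) = - 100 \left(\left(\frac{141}{115} + \frac{22}{75}\right) + 255\right) = - 100 \left(\frac{2621}{1725} + 255\right) = \left(-100\right) \frac{442496}{1725} = - \frac{1769984}{69}$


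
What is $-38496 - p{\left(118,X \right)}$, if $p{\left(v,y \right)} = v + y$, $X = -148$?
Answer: $-38466$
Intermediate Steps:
$-38496 - p{\left(118,X \right)} = -38496 - \left(118 - 148\right) = -38496 - -30 = -38496 + 30 = -38466$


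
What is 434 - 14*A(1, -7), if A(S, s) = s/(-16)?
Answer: 3423/8 ≈ 427.88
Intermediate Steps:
A(S, s) = -s/16 (A(S, s) = s*(-1/16) = -s/16)
434 - 14*A(1, -7) = 434 - (-7)*(-7)/8 = 434 - 14*7/16 = 434 - 49/8 = 3423/8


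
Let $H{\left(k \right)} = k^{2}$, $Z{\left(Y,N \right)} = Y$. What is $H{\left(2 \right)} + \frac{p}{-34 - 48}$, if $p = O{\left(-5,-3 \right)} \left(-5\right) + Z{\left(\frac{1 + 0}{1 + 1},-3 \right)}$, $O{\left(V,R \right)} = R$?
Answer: $\frac{625}{164} \approx 3.811$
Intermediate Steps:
$p = \frac{31}{2}$ ($p = \left(-3\right) \left(-5\right) + \frac{1 + 0}{1 + 1} = 15 + 1 \cdot \frac{1}{2} = 15 + \frac{1}{2} = \frac{31}{2} \approx 15.5$)
$H{\left(2 \right)} + \frac{p}{-34 - 48} = 2^{2} + \frac{1}{-34 - 48} \cdot \frac{31}{2} = 4 + \frac{1}{-82} \cdot \frac{31}{2} = 4 - \frac{31}{164} = \frac{625}{164}$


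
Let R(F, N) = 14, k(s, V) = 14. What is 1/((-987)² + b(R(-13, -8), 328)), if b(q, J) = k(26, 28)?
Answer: 1/974183 ≈ 1.0265e-6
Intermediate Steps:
b(q, J) = 14
1/((-987)² + b(R(-13, -8), 328)) = 1/((-987)² + 14) = 1/(974169 + 14) = 1/974183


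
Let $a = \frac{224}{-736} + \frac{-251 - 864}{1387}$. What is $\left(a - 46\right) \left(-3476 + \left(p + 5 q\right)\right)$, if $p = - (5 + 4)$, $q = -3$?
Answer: $\frac{5259800000}{31901} \approx 1.6488 \cdot 10^{5}$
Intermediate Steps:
$p = -9$ ($p = \left(-1\right) 9 = -9$)
$a = - \frac{35354}{31901}$ ($a = 224 \left(- \frac{1}{736}\right) + \left(-251 - 864\right) \frac{1}{1387} = - \frac{7}{23} - \frac{1115}{1387} = - \frac{35354}{31901} \approx -1.1082$)
$\left(a - 46\right) \left(-3476 + \left(p + 5 q\right)\right) = \left(- \frac{35354}{31901} - 46\right) \left(-3476 + \left(-9 + 5 \left(-3\right)\right)\right) = - \frac{1502800 \left(-3476 - 24\right)}{31901} = \left(- \frac{1502800}{31901}\right) \left(-3500\right) = \frac{5259800000}{31901}$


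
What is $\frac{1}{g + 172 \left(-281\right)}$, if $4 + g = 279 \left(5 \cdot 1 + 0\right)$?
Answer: $- \frac{1}{46941} \approx -2.1303 \cdot 10^{-5}$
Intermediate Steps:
$g = 1391$ ($g = -4 + 279 \left(5 \cdot 1 + 0\right) = -4 + 279 \left(5 + 0\right) = -4 + 279 \cdot 5 = -4 + 1395 = 1391$)
$\frac{1}{g + 172 \left(-281\right)} = \frac{1}{1391 + 172 \left(-281\right)} = \frac{1}{1391 - 48332} = \frac{1}{-46941} = - \frac{1}{46941}$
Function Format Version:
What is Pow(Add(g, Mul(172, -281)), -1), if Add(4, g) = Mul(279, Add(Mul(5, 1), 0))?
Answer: Rational(-1, 46941) ≈ -2.1303e-5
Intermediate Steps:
g = 1391 (g = Add(-4, Mul(279, Add(Mul(5, 1), 0))) = Add(-4, Mul(279, Add(5, 0))) = Add(-4, Mul(279, 5)) = Add(-4, 1395) = 1391)
Pow(Add(g, Mul(172, -281)), -1) = Pow(Add(1391, Mul(172, -281)), -1) = Pow(Add(1391, -48332), -1) = Pow(-46941, -1) = Rational(-1, 46941)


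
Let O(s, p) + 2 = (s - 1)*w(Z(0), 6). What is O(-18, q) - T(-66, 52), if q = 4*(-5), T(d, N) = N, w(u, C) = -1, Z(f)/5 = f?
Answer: -35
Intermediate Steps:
Z(f) = 5*f
q = -20
O(s, p) = -1 - s (O(s, p) = -2 + (s - 1)*(-1) = -2 + (-1 + s)*(-1) = -2 + (1 - s) = -1 - s)
O(-18, q) - T(-66, 52) = (-1 - 1*(-18)) - 1*52 = (-1 + 18) - 52 = 17 - 52 = -35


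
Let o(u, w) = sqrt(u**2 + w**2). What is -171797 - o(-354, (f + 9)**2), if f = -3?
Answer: -171797 - 6*sqrt(3517) ≈ -1.7215e+5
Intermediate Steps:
-171797 - o(-354, (f + 9)**2) = -171797 - sqrt((-354)**2 + ((-3 + 9)**2)**2) = -171797 - sqrt(125316 + (6**2)**2) = -171797 - sqrt(125316 + 36**2) = -171797 - sqrt(125316 + 1296) = -171797 - sqrt(126612) = -171797 - 6*sqrt(3517)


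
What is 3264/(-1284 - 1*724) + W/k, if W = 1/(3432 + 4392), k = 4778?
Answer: -15252293125/9383151072 ≈ -1.6255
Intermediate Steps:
W = 1/7824 ≈ 0.00012781
3264/(-1284 - 1*724) + W/k = 3264/(-1284 - 1*724) + (1/7824)/4778 = 3264/(-1284 - 724) + (1/7824)*(1/4778) = 3264/(-2008) + 1/37383072 = 3264*(-1/2008) + 1/37383072 = -408/251 + 1/37383072 = -15252293125/9383151072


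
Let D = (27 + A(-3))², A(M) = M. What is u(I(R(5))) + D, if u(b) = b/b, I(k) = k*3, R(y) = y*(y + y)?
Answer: 577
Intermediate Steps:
R(y) = 2*y² (R(y) = y*(2*y) = 2*y²)
I(k) = 3*k
D = 576 (D = (27 - 3)² = 24² = 576)
u(b) = 1
u(I(R(5))) + D = 1 + 576 = 577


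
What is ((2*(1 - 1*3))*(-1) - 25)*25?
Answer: -525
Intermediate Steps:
((2*(1 - 1*3))*(-1) - 25)*25 = ((2*(1 - 3))*(-1) - 25)*25 = ((2*(-2))*(-1) - 25)*25 = (-4*(-1) - 25)*25 = (4 - 25)*25 = -21*25 = -525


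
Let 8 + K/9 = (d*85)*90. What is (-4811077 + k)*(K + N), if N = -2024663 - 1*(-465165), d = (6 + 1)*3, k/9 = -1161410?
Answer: 1735795583240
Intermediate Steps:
k = -10452690 (k = 9*(-1161410) = -10452690)
d = 21 (d = 7*3 = 21)
N = -1559498 (N = -2024663 + 465165 = -1559498)
K = 1445778 (K = -72 + 9*((21*85)*90) = -72 + 9*(1785*90) = -72 + 9*160650 = -72 + 1445850 = 1445778)
(-4811077 + k)*(K + N) = (-4811077 - 10452690)*(1445778 - 1559498) = -15263767*(-113720) = 1735795583240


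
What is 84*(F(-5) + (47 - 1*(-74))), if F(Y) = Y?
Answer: 9744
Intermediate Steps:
84*(F(-5) + (47 - 1*(-74))) = 84*(-5 + (47 - 1*(-74))) = 84*(-5 + (47 + 74)) = 84*(-5 + 121) = 84*116 = 9744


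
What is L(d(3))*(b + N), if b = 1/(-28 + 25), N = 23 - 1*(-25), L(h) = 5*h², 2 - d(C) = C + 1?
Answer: 2860/3 ≈ 953.33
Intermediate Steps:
d(C) = 1 - C (d(C) = 2 - (C + 1) = 2 - (1 + C) = 2 + (-1 - C) = 1 - C)
N = 48 (N = 23 + 25 = 48)
b = -⅓ (b = 1/(-3) = -⅓ ≈ -0.33333)
L(d(3))*(b + N) = (5*(1 - 1*3)²)*(-⅓ + 48) = (5*(1 - 3)²)*(143/3) = (5*(-2)²)*(143/3) = (5*4)*(143/3) = 20*(143/3) = 2860/3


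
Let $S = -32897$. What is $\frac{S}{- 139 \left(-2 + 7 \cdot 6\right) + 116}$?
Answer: $\frac{32897}{5444} \approx 6.0428$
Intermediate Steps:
$\frac{S}{- 139 \left(-2 + 7 \cdot 6\right) + 116} = - \frac{32897}{- 139 \left(-2 + 7 \cdot 6\right) + 116} = - \frac{32897}{- 139 \left(-2 + 42\right) + 116} = - \frac{32897}{\left(-139\right) 40 + 116} = - \frac{32897}{-5560 + 116} = - \frac{32897}{-5444} = \left(-32897\right) \left(- \frac{1}{5444}\right) = \frac{32897}{5444}$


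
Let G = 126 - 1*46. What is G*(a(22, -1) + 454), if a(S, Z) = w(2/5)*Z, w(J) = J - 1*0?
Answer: 36288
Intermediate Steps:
w(J) = J (w(J) = J + 0 = J)
a(S, Z) = 2*Z/5 (a(S, Z) = (2/5)*Z = (2*(⅕))*Z = 2*Z/5)
G = 80 (G = 126 - 46 = 80)
G*(a(22, -1) + 454) = 80*((⅖)*(-1) + 454) = 80*(-⅖ + 454) = 80*(2268/5) = 36288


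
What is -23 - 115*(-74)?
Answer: 8487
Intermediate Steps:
-23 - 115*(-74) = -23 + 8510 = 8487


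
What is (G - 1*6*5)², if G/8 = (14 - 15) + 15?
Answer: 6724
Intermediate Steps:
G = 112 (G = 8*((14 - 15) + 15) = 8*(-1 + 15) = 8*14 = 112)
(G - 1*6*5)² = (112 - 1*6*5)² = (112 - 6*5)² = (112 - 30)² = 82² = 6724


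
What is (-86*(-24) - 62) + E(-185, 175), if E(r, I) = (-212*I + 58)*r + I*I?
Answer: 6885397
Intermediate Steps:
E(r, I) = I² + r*(58 - 212*I) (E(r, I) = (58 - 212*I)*r + I² = r*(58 - 212*I) + I² = I² + r*(58 - 212*I))
(-86*(-24) - 62) + E(-185, 175) = (-86*(-24) - 62) + (175² + 58*(-185) - 212*175*(-185)) = (2064 - 62) + (30625 - 10730 + 6863500) = 2002 + 6883395 = 6885397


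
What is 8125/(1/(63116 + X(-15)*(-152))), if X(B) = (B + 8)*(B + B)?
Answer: 253467500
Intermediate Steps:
X(B) = 2*B*(8 + B) (X(B) = (8 + B)*(2*B) = 2*B*(8 + B))
8125/(1/(63116 + X(-15)*(-152))) = 8125/(1/(63116 + (2*(-15)*(8 - 15))*(-152))) = 8125/(1/(63116 + (2*(-15)*(-7))*(-152))) = 8125/(1/(63116 + 210*(-152))) = 8125/(1/(63116 - 31920)) = 8125/(1/31196) = 8125*31196 = 253467500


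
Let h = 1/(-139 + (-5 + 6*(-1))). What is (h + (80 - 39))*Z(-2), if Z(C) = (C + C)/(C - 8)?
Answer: 6149/375 ≈ 16.397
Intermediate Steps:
h = -1/150 (h = 1/(-139 + (-5 - 6)) = 1/(-139 - 11) = 1/(-150) = -1/150 ≈ -0.0066667)
Z(C) = 2*C/(-8 + C) (Z(C) = (2*C)/(-8 + C) = 2*C/(-8 + C))
(h + (80 - 39))*Z(-2) = (-1/150 + (80 - 39))*(2*(-2)/(-8 - 2)) = (-1/150 + 41)*(2*(-2)/(-10)) = 6149*(2*(-2)*(-⅒))/150 = (6149/150)*(⅖) = 6149/375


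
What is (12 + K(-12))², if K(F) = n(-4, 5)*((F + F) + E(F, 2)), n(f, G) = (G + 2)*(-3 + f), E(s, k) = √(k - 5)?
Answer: 1404141 - 116424*I*√3 ≈ 1.4041e+6 - 2.0165e+5*I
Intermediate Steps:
E(s, k) = √(-5 + k)
n(f, G) = (-3 + f)*(2 + G) (n(f, G) = (2 + G)*(-3 + f) = (-3 + f)*(2 + G))
K(F) = -98*F - 49*I*√3 (K(F) = (-6 - 3*5 + 2*(-4) + 5*(-4))*((F + F) + √(-5 + 2)) = (-6 - 15 - 8 - 20)*(2*F + √(-3)) = -49*(2*F + I*√3) = -98*F - 49*I*√3)
(12 + K(-12))² = (12 + (-98*(-12) - 49*I*√3))² = (12 + (1176 - 49*I*√3))² = (1188 - 49*I*√3)²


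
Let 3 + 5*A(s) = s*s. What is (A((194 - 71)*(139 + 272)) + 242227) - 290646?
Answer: 2555363711/5 ≈ 5.1107e+8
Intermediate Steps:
A(s) = -3/5 + s**2/5 (A(s) = -3/5 + (s*s)/5 = -3/5 + s**2/5)
(A((194 - 71)*(139 + 272)) + 242227) - 290646 = ((-3/5 + ((194 - 71)*(139 + 272))**2/5) + 242227) - 290646 = ((-3/5 + (123*411)**2/5) + 242227) - 290646 = ((-3/5 + (1/5)*50553**2) + 242227) - 290646 = ((-3/5 + (1/5)*2555605809) + 242227) - 290646 = ((-3/5 + 2555605809/5) + 242227) - 290646 = (2555605806/5 + 242227) - 290646 = 2556816941/5 - 290646 = 2555363711/5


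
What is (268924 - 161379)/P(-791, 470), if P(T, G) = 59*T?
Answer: -107545/46669 ≈ -2.3044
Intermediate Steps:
(268924 - 161379)/P(-791, 470) = (268924 - 161379)/((59*(-791))) = 107545/(-46669) = 107545*(-1/46669) = -107545/46669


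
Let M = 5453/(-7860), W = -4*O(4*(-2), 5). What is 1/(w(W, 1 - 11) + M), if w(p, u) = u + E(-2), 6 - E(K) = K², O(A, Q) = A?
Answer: -7860/68333 ≈ -0.11502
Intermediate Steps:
E(K) = 6 - K²
W = 32 (W = -16*(-2) = -4*(-8) = 32)
w(p, u) = 2 + u (w(p, u) = u + (6 - 1*(-2)²) = u + (6 - 1*4) = u + (6 - 4) = u + 2 = 2 + u)
M = -5453/7860 (M = 5453*(-1/7860) = -5453/7860 ≈ -0.69377)
1/(w(W, 1 - 11) + M) = 1/((2 + (1 - 11)) - 5453/7860) = 1/((2 - 10) - 5453/7860) = 1/(-8 - 5453/7860) = 1/(-68333/7860) = -7860/68333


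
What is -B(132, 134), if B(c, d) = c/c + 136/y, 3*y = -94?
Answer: 157/47 ≈ 3.3404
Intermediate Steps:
y = -94/3 (y = (⅓)*(-94) = -94/3 ≈ -31.333)
B(c, d) = -157/47 (B(c, d) = c/c + 136/(-94/3) = 1 + 136*(-3/94) = 1 - 204/47 = -157/47)
-B(132, 134) = -1*(-157/47) = 157/47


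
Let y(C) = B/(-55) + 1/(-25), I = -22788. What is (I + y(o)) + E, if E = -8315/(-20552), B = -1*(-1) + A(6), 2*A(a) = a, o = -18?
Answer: -128791568887/5651800 ≈ -22788.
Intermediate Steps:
A(a) = a/2
B = 4 (B = -1*(-1) + (½)*6 = 1 + 3 = 4)
y(C) = -31/275 (y(C) = 4/(-55) + 1/(-25) = 4*(-1/55) + 1*(-1/25) = -4/55 - 1/25 = -31/275)
E = 8315/20552 (E = -8315*(-1/20552) = 8315/20552 ≈ 0.40458)
(I + y(o)) + E = (-22788 - 31/275) + 8315/20552 = -6266731/275 + 8315/20552 = -128791568887/5651800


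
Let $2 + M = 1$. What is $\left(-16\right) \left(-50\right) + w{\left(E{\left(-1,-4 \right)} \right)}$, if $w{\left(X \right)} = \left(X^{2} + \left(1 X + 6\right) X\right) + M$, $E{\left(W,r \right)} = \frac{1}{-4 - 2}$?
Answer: $\frac{14365}{18} \approx 798.06$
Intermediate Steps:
$E{\left(W,r \right)} = - \frac{1}{6}$ ($E{\left(W,r \right)} = \frac{1}{-6} = - \frac{1}{6}$)
$M = -1$ ($M = -2 + 1 = -1$)
$w{\left(X \right)} = -1 + X^{2} + X \left(6 + X\right)$ ($w{\left(X \right)} = \left(X^{2} + \left(1 X + 6\right) X\right) - 1 = \left(X^{2} + \left(X + 6\right) X\right) - 1 = \left(X^{2} + \left(6 + X\right) X\right) - 1 = \left(X^{2} + X \left(6 + X\right)\right) - 1 = -1 + X^{2} + X \left(6 + X\right)$)
$\left(-16\right) \left(-50\right) + w{\left(E{\left(-1,-4 \right)} \right)} = \left(-16\right) \left(-50\right) + \left(-1 + 2 \left(- \frac{1}{6}\right)^{2} + 6 \left(- \frac{1}{6}\right)\right) = 800 - \frac{35}{18} = \frac{14365}{18}$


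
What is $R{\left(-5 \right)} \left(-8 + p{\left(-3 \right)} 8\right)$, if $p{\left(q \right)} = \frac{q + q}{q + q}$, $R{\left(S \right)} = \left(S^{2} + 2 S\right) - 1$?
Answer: $0$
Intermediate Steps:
$R{\left(S \right)} = -1 + S^{2} + 2 S$
$p{\left(q \right)} = 1$ ($p{\left(q \right)} = \frac{2 q}{2 q} = 2 q \frac{1}{2 q} = 1$)
$R{\left(-5 \right)} \left(-8 + p{\left(-3 \right)} 8\right) = \left(-1 + \left(-5\right)^{2} + 2 \left(-5\right)\right) \left(-8 + 1 \cdot 8\right) = \left(-1 + 25 - 10\right) \left(-8 + 8\right) = 14 \cdot 0 = 0$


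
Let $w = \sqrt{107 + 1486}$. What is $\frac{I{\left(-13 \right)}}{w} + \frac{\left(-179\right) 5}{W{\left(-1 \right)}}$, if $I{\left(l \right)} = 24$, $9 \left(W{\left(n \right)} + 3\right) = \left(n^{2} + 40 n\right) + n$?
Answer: $\frac{8055}{67} + \frac{8 \sqrt{177}}{177} \approx 120.83$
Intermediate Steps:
$w = 3 \sqrt{177}$ ($w = \sqrt{1593} = 3 \sqrt{177} \approx 39.912$)
$W{\left(n \right)} = -3 + \frac{n^{2}}{9} + \frac{41 n}{9}$ ($W{\left(n \right)} = -3 + \frac{\left(n^{2} + 40 n\right) + n}{9} = -3 + \frac{n^{2} + 41 n}{9} = -3 + \left(\frac{n^{2}}{9} + \frac{41 n}{9}\right) = -3 + \frac{n^{2}}{9} + \frac{41 n}{9}$)
$\frac{I{\left(-13 \right)}}{w} + \frac{\left(-179\right) 5}{W{\left(-1 \right)}} = \frac{24}{3 \sqrt{177}} + \frac{\left(-179\right) 5}{-3 + \frac{\left(-1\right)^{2}}{9} + \frac{41}{9} \left(-1\right)} = 24 \frac{\sqrt{177}}{531} - \frac{895}{-3 + \frac{1}{9} \cdot 1 - \frac{41}{9}} = \frac{8 \sqrt{177}}{177} - \frac{895}{-3 + \frac{1}{9} - \frac{41}{9}} = \frac{8 \sqrt{177}}{177} - \frac{895}{- \frac{67}{9}} = \frac{8 \sqrt{177}}{177} - - \frac{8055}{67} = \frac{8 \sqrt{177}}{177} + \frac{8055}{67} = \frac{8055}{67} + \frac{8 \sqrt{177}}{177}$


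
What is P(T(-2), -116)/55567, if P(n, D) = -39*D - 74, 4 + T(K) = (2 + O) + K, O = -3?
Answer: 4450/55567 ≈ 0.080083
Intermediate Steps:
T(K) = -5 + K (T(K) = -4 + ((2 - 3) + K) = -4 + (-1 + K) = -5 + K)
P(n, D) = -74 - 39*D
P(T(-2), -116)/55567 = (-74 - 39*(-116))/55567 = (-74 + 4524)*(1/55567) = 4450*(1/55567) = 4450/55567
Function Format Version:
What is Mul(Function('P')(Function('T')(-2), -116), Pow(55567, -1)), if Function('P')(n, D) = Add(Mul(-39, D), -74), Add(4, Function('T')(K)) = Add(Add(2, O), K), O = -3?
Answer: Rational(4450, 55567) ≈ 0.080083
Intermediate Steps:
Function('T')(K) = Add(-5, K) (Function('T')(K) = Add(-4, Add(Add(2, -3), K)) = Add(-4, Add(-1, K)) = Add(-5, K))
Function('P')(n, D) = Add(-74, Mul(-39, D))
Mul(Function('P')(Function('T')(-2), -116), Pow(55567, -1)) = Mul(Add(-74, Mul(-39, -116)), Pow(55567, -1)) = Mul(Add(-74, 4524), Rational(1, 55567)) = Mul(4450, Rational(1, 55567)) = Rational(4450, 55567)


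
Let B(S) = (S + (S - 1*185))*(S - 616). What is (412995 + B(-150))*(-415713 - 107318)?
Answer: -410320434655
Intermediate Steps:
B(S) = (-616 + S)*(-185 + 2*S) (B(S) = (S + (S - 185))*(-616 + S) = (S + (-185 + S))*(-616 + S) = (-185 + 2*S)*(-616 + S) = (-616 + S)*(-185 + 2*S))
(412995 + B(-150))*(-415713 - 107318) = (412995 + (113960 - 1417*(-150) + 2*(-150)²))*(-415713 - 107318) = (412995 + (113960 + 212550 + 2*22500))*(-523031) = (412995 + (113960 + 212550 + 45000))*(-523031) = (412995 + 371510)*(-523031) = 784505*(-523031) = -410320434655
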